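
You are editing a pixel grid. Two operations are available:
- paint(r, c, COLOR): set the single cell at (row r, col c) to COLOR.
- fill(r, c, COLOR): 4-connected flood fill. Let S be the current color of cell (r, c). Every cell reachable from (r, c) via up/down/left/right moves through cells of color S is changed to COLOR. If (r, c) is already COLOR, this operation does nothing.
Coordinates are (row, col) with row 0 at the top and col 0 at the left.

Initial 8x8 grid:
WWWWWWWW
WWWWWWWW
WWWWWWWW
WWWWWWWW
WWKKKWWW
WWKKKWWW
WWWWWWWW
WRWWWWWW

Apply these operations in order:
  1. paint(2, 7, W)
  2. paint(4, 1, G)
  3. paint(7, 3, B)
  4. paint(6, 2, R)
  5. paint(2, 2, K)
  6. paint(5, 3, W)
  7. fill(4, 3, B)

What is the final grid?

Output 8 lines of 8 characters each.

After op 1 paint(2,7,W):
WWWWWWWW
WWWWWWWW
WWWWWWWW
WWWWWWWW
WWKKKWWW
WWKKKWWW
WWWWWWWW
WRWWWWWW
After op 2 paint(4,1,G):
WWWWWWWW
WWWWWWWW
WWWWWWWW
WWWWWWWW
WGKKKWWW
WWKKKWWW
WWWWWWWW
WRWWWWWW
After op 3 paint(7,3,B):
WWWWWWWW
WWWWWWWW
WWWWWWWW
WWWWWWWW
WGKKKWWW
WWKKKWWW
WWWWWWWW
WRWBWWWW
After op 4 paint(6,2,R):
WWWWWWWW
WWWWWWWW
WWWWWWWW
WWWWWWWW
WGKKKWWW
WWKKKWWW
WWRWWWWW
WRWBWWWW
After op 5 paint(2,2,K):
WWWWWWWW
WWWWWWWW
WWKWWWWW
WWWWWWWW
WGKKKWWW
WWKKKWWW
WWRWWWWW
WRWBWWWW
After op 6 paint(5,3,W):
WWWWWWWW
WWWWWWWW
WWKWWWWW
WWWWWWWW
WGKKKWWW
WWKWKWWW
WWRWWWWW
WRWBWWWW
After op 7 fill(4,3,B) [5 cells changed]:
WWWWWWWW
WWWWWWWW
WWKWWWWW
WWWWWWWW
WGBBBWWW
WWBWBWWW
WWRWWWWW
WRWBWWWW

Answer: WWWWWWWW
WWWWWWWW
WWKWWWWW
WWWWWWWW
WGBBBWWW
WWBWBWWW
WWRWWWWW
WRWBWWWW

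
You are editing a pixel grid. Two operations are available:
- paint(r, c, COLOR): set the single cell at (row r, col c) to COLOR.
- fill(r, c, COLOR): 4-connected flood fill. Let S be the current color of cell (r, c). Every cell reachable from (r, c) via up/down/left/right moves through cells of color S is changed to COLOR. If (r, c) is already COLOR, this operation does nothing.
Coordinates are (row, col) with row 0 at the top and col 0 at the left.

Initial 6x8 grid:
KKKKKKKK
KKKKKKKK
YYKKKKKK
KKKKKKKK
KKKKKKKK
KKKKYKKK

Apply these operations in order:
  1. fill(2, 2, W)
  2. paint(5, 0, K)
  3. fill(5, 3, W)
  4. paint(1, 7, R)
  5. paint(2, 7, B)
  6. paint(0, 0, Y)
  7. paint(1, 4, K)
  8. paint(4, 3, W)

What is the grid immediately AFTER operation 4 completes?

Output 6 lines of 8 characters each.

Answer: WWWWWWWW
WWWWWWWR
YYWWWWWW
WWWWWWWW
WWWWWWWW
KWWWYWWW

Derivation:
After op 1 fill(2,2,W) [45 cells changed]:
WWWWWWWW
WWWWWWWW
YYWWWWWW
WWWWWWWW
WWWWWWWW
WWWWYWWW
After op 2 paint(5,0,K):
WWWWWWWW
WWWWWWWW
YYWWWWWW
WWWWWWWW
WWWWWWWW
KWWWYWWW
After op 3 fill(5,3,W) [0 cells changed]:
WWWWWWWW
WWWWWWWW
YYWWWWWW
WWWWWWWW
WWWWWWWW
KWWWYWWW
After op 4 paint(1,7,R):
WWWWWWWW
WWWWWWWR
YYWWWWWW
WWWWWWWW
WWWWWWWW
KWWWYWWW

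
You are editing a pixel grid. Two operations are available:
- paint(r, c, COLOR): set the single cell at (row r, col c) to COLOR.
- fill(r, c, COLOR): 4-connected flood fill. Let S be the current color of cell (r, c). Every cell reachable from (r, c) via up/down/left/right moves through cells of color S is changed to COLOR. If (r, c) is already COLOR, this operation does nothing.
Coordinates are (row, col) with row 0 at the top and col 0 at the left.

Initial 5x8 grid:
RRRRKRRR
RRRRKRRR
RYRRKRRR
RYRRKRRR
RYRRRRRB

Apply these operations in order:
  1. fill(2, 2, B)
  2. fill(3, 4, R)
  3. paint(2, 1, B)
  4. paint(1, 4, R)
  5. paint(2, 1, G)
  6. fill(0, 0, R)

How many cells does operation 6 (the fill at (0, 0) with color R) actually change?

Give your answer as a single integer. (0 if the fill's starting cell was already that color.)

Answer: 33

Derivation:
After op 1 fill(2,2,B) [32 cells changed]:
BBBBKBBB
BBBBKBBB
BYBBKBBB
BYBBKBBB
BYBBBBBB
After op 2 fill(3,4,R) [4 cells changed]:
BBBBRBBB
BBBBRBBB
BYBBRBBB
BYBBRBBB
BYBBBBBB
After op 3 paint(2,1,B):
BBBBRBBB
BBBBRBBB
BBBBRBBB
BYBBRBBB
BYBBBBBB
After op 4 paint(1,4,R):
BBBBRBBB
BBBBRBBB
BBBBRBBB
BYBBRBBB
BYBBBBBB
After op 5 paint(2,1,G):
BBBBRBBB
BBBBRBBB
BGBBRBBB
BYBBRBBB
BYBBBBBB
After op 6 fill(0,0,R) [33 cells changed]:
RRRRRRRR
RRRRRRRR
RGRRRRRR
RYRRRRRR
RYRRRRRR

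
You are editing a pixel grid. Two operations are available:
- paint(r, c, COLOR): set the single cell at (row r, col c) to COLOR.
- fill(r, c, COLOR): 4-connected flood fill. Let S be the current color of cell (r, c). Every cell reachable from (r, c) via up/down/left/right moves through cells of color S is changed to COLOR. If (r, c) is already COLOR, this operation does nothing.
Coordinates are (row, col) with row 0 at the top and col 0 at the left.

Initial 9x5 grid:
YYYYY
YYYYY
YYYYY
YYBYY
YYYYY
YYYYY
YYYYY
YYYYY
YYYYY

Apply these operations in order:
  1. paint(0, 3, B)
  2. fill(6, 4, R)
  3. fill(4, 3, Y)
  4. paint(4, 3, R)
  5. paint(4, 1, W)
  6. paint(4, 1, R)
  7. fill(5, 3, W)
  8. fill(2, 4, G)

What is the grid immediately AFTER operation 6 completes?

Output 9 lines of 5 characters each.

Answer: YYYBY
YYYYY
YYYYY
YYBYY
YRYRY
YYYYY
YYYYY
YYYYY
YYYYY

Derivation:
After op 1 paint(0,3,B):
YYYBY
YYYYY
YYYYY
YYBYY
YYYYY
YYYYY
YYYYY
YYYYY
YYYYY
After op 2 fill(6,4,R) [43 cells changed]:
RRRBR
RRRRR
RRRRR
RRBRR
RRRRR
RRRRR
RRRRR
RRRRR
RRRRR
After op 3 fill(4,3,Y) [43 cells changed]:
YYYBY
YYYYY
YYYYY
YYBYY
YYYYY
YYYYY
YYYYY
YYYYY
YYYYY
After op 4 paint(4,3,R):
YYYBY
YYYYY
YYYYY
YYBYY
YYYRY
YYYYY
YYYYY
YYYYY
YYYYY
After op 5 paint(4,1,W):
YYYBY
YYYYY
YYYYY
YYBYY
YWYRY
YYYYY
YYYYY
YYYYY
YYYYY
After op 6 paint(4,1,R):
YYYBY
YYYYY
YYYYY
YYBYY
YRYRY
YYYYY
YYYYY
YYYYY
YYYYY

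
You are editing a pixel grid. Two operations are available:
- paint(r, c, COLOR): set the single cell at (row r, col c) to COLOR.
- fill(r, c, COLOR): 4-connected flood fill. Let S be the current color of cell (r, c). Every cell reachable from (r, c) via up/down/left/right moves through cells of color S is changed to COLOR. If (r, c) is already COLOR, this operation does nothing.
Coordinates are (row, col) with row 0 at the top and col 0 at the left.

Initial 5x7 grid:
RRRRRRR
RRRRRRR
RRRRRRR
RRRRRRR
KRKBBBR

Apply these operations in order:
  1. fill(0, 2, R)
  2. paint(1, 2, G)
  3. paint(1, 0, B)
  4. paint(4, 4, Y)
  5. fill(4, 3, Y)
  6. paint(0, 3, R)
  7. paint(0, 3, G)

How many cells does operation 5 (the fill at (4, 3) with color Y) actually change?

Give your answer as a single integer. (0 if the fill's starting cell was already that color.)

Answer: 1

Derivation:
After op 1 fill(0,2,R) [0 cells changed]:
RRRRRRR
RRRRRRR
RRRRRRR
RRRRRRR
KRKBBBR
After op 2 paint(1,2,G):
RRRRRRR
RRGRRRR
RRRRRRR
RRRRRRR
KRKBBBR
After op 3 paint(1,0,B):
RRRRRRR
BRGRRRR
RRRRRRR
RRRRRRR
KRKBBBR
After op 4 paint(4,4,Y):
RRRRRRR
BRGRRRR
RRRRRRR
RRRRRRR
KRKBYBR
After op 5 fill(4,3,Y) [1 cells changed]:
RRRRRRR
BRGRRRR
RRRRRRR
RRRRRRR
KRKYYBR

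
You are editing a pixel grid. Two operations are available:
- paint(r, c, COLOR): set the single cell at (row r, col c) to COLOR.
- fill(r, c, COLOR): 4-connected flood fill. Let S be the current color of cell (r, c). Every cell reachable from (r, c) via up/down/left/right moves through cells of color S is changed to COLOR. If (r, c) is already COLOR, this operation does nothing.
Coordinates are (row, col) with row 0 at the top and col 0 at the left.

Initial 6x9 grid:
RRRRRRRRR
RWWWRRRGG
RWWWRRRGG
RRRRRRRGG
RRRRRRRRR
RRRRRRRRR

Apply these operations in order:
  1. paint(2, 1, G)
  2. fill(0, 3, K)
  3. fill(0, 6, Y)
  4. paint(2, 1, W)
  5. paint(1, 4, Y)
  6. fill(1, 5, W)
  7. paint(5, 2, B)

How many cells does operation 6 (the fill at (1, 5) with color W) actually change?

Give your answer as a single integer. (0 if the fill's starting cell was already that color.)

After op 1 paint(2,1,G):
RRRRRRRRR
RWWWRRRGG
RGWWRRRGG
RRRRRRRGG
RRRRRRRRR
RRRRRRRRR
After op 2 fill(0,3,K) [42 cells changed]:
KKKKKKKKK
KWWWKKKGG
KGWWKKKGG
KKKKKKKGG
KKKKKKKKK
KKKKKKKKK
After op 3 fill(0,6,Y) [42 cells changed]:
YYYYYYYYY
YWWWYYYGG
YGWWYYYGG
YYYYYYYGG
YYYYYYYYY
YYYYYYYYY
After op 4 paint(2,1,W):
YYYYYYYYY
YWWWYYYGG
YWWWYYYGG
YYYYYYYGG
YYYYYYYYY
YYYYYYYYY
After op 5 paint(1,4,Y):
YYYYYYYYY
YWWWYYYGG
YWWWYYYGG
YYYYYYYGG
YYYYYYYYY
YYYYYYYYY
After op 6 fill(1,5,W) [42 cells changed]:
WWWWWWWWW
WWWWWWWGG
WWWWWWWGG
WWWWWWWGG
WWWWWWWWW
WWWWWWWWW

Answer: 42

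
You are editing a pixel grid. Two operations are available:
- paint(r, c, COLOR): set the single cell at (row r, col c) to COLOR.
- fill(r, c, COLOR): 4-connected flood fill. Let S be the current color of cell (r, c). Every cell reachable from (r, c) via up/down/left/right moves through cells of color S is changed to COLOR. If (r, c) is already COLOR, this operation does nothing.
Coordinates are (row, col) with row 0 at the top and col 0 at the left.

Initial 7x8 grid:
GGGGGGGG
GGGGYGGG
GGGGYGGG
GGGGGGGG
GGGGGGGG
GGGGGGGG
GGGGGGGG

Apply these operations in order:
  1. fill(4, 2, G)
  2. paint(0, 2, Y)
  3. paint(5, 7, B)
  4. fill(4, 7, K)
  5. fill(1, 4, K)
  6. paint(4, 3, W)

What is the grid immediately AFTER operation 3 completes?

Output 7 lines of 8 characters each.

After op 1 fill(4,2,G) [0 cells changed]:
GGGGGGGG
GGGGYGGG
GGGGYGGG
GGGGGGGG
GGGGGGGG
GGGGGGGG
GGGGGGGG
After op 2 paint(0,2,Y):
GGYGGGGG
GGGGYGGG
GGGGYGGG
GGGGGGGG
GGGGGGGG
GGGGGGGG
GGGGGGGG
After op 3 paint(5,7,B):
GGYGGGGG
GGGGYGGG
GGGGYGGG
GGGGGGGG
GGGGGGGG
GGGGGGGB
GGGGGGGG

Answer: GGYGGGGG
GGGGYGGG
GGGGYGGG
GGGGGGGG
GGGGGGGG
GGGGGGGB
GGGGGGGG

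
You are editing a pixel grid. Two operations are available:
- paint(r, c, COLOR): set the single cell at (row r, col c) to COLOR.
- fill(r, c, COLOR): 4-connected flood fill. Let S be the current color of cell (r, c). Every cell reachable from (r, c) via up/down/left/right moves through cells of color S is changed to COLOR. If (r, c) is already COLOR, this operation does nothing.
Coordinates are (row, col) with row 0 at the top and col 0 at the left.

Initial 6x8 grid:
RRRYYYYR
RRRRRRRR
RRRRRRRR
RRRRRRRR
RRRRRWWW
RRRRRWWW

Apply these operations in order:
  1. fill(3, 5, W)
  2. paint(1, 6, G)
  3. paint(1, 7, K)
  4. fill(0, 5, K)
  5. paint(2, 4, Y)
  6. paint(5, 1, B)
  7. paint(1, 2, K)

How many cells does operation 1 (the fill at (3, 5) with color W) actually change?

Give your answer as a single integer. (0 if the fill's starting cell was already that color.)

Answer: 38

Derivation:
After op 1 fill(3,5,W) [38 cells changed]:
WWWYYYYW
WWWWWWWW
WWWWWWWW
WWWWWWWW
WWWWWWWW
WWWWWWWW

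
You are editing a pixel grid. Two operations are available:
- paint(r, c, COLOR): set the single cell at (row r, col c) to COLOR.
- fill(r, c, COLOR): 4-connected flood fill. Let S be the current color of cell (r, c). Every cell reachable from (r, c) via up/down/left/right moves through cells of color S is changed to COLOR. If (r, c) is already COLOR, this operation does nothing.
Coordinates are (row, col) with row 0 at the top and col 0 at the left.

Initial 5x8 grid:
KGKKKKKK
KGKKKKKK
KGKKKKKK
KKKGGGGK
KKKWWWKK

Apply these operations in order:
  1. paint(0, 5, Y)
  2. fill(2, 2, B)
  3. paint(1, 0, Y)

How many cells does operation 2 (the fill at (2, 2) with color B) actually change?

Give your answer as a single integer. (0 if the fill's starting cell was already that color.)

Answer: 29

Derivation:
After op 1 paint(0,5,Y):
KGKKKYKK
KGKKKKKK
KGKKKKKK
KKKGGGGK
KKKWWWKK
After op 2 fill(2,2,B) [29 cells changed]:
BGBBBYBB
BGBBBBBB
BGBBBBBB
BBBGGGGB
BBBWWWBB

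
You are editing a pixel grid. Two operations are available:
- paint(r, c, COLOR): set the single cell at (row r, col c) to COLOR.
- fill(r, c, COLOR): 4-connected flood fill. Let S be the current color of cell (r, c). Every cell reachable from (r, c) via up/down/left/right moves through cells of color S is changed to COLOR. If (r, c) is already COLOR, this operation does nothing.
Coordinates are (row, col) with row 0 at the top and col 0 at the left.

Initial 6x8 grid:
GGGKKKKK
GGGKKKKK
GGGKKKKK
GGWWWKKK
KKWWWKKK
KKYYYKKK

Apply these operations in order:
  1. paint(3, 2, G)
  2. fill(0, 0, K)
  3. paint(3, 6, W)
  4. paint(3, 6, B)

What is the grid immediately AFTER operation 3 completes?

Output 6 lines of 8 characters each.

After op 1 paint(3,2,G):
GGGKKKKK
GGGKKKKK
GGGKKKKK
GGGWWKKK
KKWWWKKK
KKYYYKKK
After op 2 fill(0,0,K) [12 cells changed]:
KKKKKKKK
KKKKKKKK
KKKKKKKK
KKKWWKKK
KKWWWKKK
KKYYYKKK
After op 3 paint(3,6,W):
KKKKKKKK
KKKKKKKK
KKKKKKKK
KKKWWKWK
KKWWWKKK
KKYYYKKK

Answer: KKKKKKKK
KKKKKKKK
KKKKKKKK
KKKWWKWK
KKWWWKKK
KKYYYKKK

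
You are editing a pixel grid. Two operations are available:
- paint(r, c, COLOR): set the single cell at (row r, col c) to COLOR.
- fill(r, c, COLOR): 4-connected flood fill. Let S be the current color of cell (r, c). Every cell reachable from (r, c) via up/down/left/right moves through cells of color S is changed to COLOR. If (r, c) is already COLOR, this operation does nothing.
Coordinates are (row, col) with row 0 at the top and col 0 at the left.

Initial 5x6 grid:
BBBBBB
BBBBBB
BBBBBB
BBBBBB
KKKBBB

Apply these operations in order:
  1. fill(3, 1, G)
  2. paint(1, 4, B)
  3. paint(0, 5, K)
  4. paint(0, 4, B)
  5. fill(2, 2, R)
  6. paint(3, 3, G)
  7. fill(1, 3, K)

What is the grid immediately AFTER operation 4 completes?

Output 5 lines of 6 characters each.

After op 1 fill(3,1,G) [27 cells changed]:
GGGGGG
GGGGGG
GGGGGG
GGGGGG
KKKGGG
After op 2 paint(1,4,B):
GGGGGG
GGGGBG
GGGGGG
GGGGGG
KKKGGG
After op 3 paint(0,5,K):
GGGGGK
GGGGBG
GGGGGG
GGGGGG
KKKGGG
After op 4 paint(0,4,B):
GGGGBK
GGGGBG
GGGGGG
GGGGGG
KKKGGG

Answer: GGGGBK
GGGGBG
GGGGGG
GGGGGG
KKKGGG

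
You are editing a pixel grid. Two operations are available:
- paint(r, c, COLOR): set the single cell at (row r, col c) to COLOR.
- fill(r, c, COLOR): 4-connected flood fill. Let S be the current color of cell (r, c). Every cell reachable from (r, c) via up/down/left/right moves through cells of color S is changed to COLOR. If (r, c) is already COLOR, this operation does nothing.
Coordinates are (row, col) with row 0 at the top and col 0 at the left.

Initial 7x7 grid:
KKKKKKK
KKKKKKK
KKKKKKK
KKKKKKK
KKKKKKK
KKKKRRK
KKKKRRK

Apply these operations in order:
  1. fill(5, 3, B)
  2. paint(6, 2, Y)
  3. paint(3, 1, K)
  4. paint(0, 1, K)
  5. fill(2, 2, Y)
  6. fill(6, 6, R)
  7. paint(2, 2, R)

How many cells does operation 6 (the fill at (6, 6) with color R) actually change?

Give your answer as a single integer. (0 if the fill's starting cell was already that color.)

Answer: 43

Derivation:
After op 1 fill(5,3,B) [45 cells changed]:
BBBBBBB
BBBBBBB
BBBBBBB
BBBBBBB
BBBBBBB
BBBBRRB
BBBBRRB
After op 2 paint(6,2,Y):
BBBBBBB
BBBBBBB
BBBBBBB
BBBBBBB
BBBBBBB
BBBBRRB
BBYBRRB
After op 3 paint(3,1,K):
BBBBBBB
BBBBBBB
BBBBBBB
BKBBBBB
BBBBBBB
BBBBRRB
BBYBRRB
After op 4 paint(0,1,K):
BKBBBBB
BBBBBBB
BBBBBBB
BKBBBBB
BBBBBBB
BBBBRRB
BBYBRRB
After op 5 fill(2,2,Y) [42 cells changed]:
YKYYYYY
YYYYYYY
YYYYYYY
YKYYYYY
YYYYYYY
YYYYRRY
YYYYRRY
After op 6 fill(6,6,R) [43 cells changed]:
RKRRRRR
RRRRRRR
RRRRRRR
RKRRRRR
RRRRRRR
RRRRRRR
RRRRRRR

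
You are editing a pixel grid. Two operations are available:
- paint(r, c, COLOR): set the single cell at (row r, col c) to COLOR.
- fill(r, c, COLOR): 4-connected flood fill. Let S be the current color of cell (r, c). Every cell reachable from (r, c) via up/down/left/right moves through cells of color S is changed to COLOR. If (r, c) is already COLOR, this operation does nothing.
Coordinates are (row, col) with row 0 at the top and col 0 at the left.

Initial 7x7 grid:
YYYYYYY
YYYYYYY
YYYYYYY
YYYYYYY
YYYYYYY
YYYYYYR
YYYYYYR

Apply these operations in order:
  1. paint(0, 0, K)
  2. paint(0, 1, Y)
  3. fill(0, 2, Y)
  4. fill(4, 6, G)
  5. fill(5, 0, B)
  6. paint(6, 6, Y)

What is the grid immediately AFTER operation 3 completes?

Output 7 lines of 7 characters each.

After op 1 paint(0,0,K):
KYYYYYY
YYYYYYY
YYYYYYY
YYYYYYY
YYYYYYY
YYYYYYR
YYYYYYR
After op 2 paint(0,1,Y):
KYYYYYY
YYYYYYY
YYYYYYY
YYYYYYY
YYYYYYY
YYYYYYR
YYYYYYR
After op 3 fill(0,2,Y) [0 cells changed]:
KYYYYYY
YYYYYYY
YYYYYYY
YYYYYYY
YYYYYYY
YYYYYYR
YYYYYYR

Answer: KYYYYYY
YYYYYYY
YYYYYYY
YYYYYYY
YYYYYYY
YYYYYYR
YYYYYYR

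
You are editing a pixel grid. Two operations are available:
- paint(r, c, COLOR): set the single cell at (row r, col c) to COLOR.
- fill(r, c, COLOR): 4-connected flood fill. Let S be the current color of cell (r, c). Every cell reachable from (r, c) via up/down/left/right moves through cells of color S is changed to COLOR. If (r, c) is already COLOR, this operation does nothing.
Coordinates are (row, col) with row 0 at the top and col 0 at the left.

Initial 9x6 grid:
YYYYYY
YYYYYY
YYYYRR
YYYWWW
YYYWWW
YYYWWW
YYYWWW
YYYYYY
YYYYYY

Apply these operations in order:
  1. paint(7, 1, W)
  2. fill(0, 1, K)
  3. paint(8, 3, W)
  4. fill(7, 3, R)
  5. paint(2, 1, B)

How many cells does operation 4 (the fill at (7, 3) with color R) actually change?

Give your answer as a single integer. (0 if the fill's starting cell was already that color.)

After op 1 paint(7,1,W):
YYYYYY
YYYYYY
YYYYRR
YYYWWW
YYYWWW
YYYWWW
YYYWWW
YWYYYY
YYYYYY
After op 2 fill(0,1,K) [39 cells changed]:
KKKKKK
KKKKKK
KKKKRR
KKKWWW
KKKWWW
KKKWWW
KKKWWW
KWKKKK
KKKKKK
After op 3 paint(8,3,W):
KKKKKK
KKKKKK
KKKKRR
KKKWWW
KKKWWW
KKKWWW
KKKWWW
KWKKKK
KKKWKK
After op 4 fill(7,3,R) [38 cells changed]:
RRRRRR
RRRRRR
RRRRRR
RRRWWW
RRRWWW
RRRWWW
RRRWWW
RWRRRR
RRRWRR

Answer: 38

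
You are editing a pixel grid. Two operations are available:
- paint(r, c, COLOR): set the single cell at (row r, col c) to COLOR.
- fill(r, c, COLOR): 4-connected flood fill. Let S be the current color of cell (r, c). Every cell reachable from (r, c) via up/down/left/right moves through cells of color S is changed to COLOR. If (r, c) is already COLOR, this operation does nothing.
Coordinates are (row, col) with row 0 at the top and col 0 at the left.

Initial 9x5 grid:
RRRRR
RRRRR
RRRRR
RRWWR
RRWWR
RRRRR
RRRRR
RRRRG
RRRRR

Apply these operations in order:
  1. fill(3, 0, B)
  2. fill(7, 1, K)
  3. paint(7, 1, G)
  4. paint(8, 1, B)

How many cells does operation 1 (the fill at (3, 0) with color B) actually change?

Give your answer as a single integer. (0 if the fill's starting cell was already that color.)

After op 1 fill(3,0,B) [40 cells changed]:
BBBBB
BBBBB
BBBBB
BBWWB
BBWWB
BBBBB
BBBBB
BBBBG
BBBBB

Answer: 40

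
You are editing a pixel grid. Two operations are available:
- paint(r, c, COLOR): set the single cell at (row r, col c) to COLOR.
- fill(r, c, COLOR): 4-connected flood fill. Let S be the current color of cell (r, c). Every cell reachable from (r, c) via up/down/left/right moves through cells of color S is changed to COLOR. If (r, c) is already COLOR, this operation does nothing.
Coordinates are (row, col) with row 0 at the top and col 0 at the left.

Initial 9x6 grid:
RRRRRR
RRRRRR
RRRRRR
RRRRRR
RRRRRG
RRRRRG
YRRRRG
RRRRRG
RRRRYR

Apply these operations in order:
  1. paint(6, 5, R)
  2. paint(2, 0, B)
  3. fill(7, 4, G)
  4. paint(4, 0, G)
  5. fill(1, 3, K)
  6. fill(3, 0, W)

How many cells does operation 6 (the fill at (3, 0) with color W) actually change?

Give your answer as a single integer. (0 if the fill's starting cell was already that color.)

After op 1 paint(6,5,R):
RRRRRR
RRRRRR
RRRRRR
RRRRRR
RRRRRG
RRRRRG
YRRRRR
RRRRRG
RRRRYR
After op 2 paint(2,0,B):
RRRRRR
RRRRRR
BRRRRR
RRRRRR
RRRRRG
RRRRRG
YRRRRR
RRRRRG
RRRRYR
After op 3 fill(7,4,G) [47 cells changed]:
GGGGGG
GGGGGG
BGGGGG
GGGGGG
GGGGGG
GGGGGG
YGGGGG
GGGGGG
GGGGYR
After op 4 paint(4,0,G):
GGGGGG
GGGGGG
BGGGGG
GGGGGG
GGGGGG
GGGGGG
YGGGGG
GGGGGG
GGGGYR
After op 5 fill(1,3,K) [50 cells changed]:
KKKKKK
KKKKKK
BKKKKK
KKKKKK
KKKKKK
KKKKKK
YKKKKK
KKKKKK
KKKKYR
After op 6 fill(3,0,W) [50 cells changed]:
WWWWWW
WWWWWW
BWWWWW
WWWWWW
WWWWWW
WWWWWW
YWWWWW
WWWWWW
WWWWYR

Answer: 50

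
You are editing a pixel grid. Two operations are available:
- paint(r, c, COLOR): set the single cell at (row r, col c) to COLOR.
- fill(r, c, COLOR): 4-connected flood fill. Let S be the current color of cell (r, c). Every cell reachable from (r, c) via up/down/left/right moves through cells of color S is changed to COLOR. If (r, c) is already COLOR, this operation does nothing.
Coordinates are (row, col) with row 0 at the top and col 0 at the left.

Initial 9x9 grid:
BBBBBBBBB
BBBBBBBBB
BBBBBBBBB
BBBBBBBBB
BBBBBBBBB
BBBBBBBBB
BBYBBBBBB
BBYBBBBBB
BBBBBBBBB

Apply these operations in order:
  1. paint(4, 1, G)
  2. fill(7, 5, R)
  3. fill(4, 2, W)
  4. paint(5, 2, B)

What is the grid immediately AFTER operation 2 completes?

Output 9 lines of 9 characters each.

Answer: RRRRRRRRR
RRRRRRRRR
RRRRRRRRR
RRRRRRRRR
RGRRRRRRR
RRRRRRRRR
RRYRRRRRR
RRYRRRRRR
RRRRRRRRR

Derivation:
After op 1 paint(4,1,G):
BBBBBBBBB
BBBBBBBBB
BBBBBBBBB
BBBBBBBBB
BGBBBBBBB
BBBBBBBBB
BBYBBBBBB
BBYBBBBBB
BBBBBBBBB
After op 2 fill(7,5,R) [78 cells changed]:
RRRRRRRRR
RRRRRRRRR
RRRRRRRRR
RRRRRRRRR
RGRRRRRRR
RRRRRRRRR
RRYRRRRRR
RRYRRRRRR
RRRRRRRRR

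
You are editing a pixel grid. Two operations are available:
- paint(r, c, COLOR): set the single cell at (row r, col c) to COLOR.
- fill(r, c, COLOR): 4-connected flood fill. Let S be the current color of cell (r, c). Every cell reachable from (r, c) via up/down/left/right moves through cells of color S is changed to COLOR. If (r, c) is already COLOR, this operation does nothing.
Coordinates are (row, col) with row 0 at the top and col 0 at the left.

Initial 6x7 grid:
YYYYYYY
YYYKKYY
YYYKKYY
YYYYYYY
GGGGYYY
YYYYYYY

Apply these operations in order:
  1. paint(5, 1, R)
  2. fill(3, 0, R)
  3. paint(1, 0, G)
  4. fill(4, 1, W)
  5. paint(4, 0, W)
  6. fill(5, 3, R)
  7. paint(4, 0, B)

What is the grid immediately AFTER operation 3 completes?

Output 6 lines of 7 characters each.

Answer: RRRRRRR
GRRKKRR
RRRKKRR
RRRRRRR
GGGGRRR
YRRRRRR

Derivation:
After op 1 paint(5,1,R):
YYYYYYY
YYYKKYY
YYYKKYY
YYYYYYY
GGGGYYY
YRYYYYY
After op 2 fill(3,0,R) [32 cells changed]:
RRRRRRR
RRRKKRR
RRRKKRR
RRRRRRR
GGGGRRR
YRRRRRR
After op 3 paint(1,0,G):
RRRRRRR
GRRKKRR
RRRKKRR
RRRRRRR
GGGGRRR
YRRRRRR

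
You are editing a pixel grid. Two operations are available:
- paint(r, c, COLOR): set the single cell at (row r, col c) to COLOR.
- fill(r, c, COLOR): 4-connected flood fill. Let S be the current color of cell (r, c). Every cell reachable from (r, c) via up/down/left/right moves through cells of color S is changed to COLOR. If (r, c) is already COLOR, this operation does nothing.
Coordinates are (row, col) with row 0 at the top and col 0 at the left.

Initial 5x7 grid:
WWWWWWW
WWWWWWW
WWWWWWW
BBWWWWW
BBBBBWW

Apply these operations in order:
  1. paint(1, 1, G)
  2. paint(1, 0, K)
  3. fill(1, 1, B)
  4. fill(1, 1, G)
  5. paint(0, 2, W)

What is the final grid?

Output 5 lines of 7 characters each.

After op 1 paint(1,1,G):
WWWWWWW
WGWWWWW
WWWWWWW
BBWWWWW
BBBBBWW
After op 2 paint(1,0,K):
WWWWWWW
KGWWWWW
WWWWWWW
BBWWWWW
BBBBBWW
After op 3 fill(1,1,B) [1 cells changed]:
WWWWWWW
KBWWWWW
WWWWWWW
BBWWWWW
BBBBBWW
After op 4 fill(1,1,G) [1 cells changed]:
WWWWWWW
KGWWWWW
WWWWWWW
BBWWWWW
BBBBBWW
After op 5 paint(0,2,W):
WWWWWWW
KGWWWWW
WWWWWWW
BBWWWWW
BBBBBWW

Answer: WWWWWWW
KGWWWWW
WWWWWWW
BBWWWWW
BBBBBWW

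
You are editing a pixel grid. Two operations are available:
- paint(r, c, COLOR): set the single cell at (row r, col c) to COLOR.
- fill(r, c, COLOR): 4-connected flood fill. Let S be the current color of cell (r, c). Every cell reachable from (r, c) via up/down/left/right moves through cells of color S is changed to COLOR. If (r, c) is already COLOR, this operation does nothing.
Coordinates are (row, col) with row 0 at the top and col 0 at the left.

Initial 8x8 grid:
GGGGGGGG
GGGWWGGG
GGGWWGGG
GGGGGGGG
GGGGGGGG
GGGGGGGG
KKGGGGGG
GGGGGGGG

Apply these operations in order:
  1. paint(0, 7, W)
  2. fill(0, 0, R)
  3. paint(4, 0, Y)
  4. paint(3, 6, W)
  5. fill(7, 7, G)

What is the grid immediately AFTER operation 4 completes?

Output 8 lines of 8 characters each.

Answer: RRRRRRRW
RRRWWRRR
RRRWWRRR
RRRRRRWR
YRRRRRRR
RRRRRRRR
KKRRRRRR
RRRRRRRR

Derivation:
After op 1 paint(0,7,W):
GGGGGGGW
GGGWWGGG
GGGWWGGG
GGGGGGGG
GGGGGGGG
GGGGGGGG
KKGGGGGG
GGGGGGGG
After op 2 fill(0,0,R) [57 cells changed]:
RRRRRRRW
RRRWWRRR
RRRWWRRR
RRRRRRRR
RRRRRRRR
RRRRRRRR
KKRRRRRR
RRRRRRRR
After op 3 paint(4,0,Y):
RRRRRRRW
RRRWWRRR
RRRWWRRR
RRRRRRRR
YRRRRRRR
RRRRRRRR
KKRRRRRR
RRRRRRRR
After op 4 paint(3,6,W):
RRRRRRRW
RRRWWRRR
RRRWWRRR
RRRRRRWR
YRRRRRRR
RRRRRRRR
KKRRRRRR
RRRRRRRR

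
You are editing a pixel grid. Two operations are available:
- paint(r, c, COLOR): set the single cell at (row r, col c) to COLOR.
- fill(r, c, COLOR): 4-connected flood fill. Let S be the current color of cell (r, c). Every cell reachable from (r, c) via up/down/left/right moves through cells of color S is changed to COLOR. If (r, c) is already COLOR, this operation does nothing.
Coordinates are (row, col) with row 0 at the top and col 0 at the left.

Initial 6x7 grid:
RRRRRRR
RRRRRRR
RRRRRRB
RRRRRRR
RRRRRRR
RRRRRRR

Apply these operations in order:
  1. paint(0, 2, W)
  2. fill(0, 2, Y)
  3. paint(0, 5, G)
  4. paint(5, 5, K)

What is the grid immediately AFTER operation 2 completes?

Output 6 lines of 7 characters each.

After op 1 paint(0,2,W):
RRWRRRR
RRRRRRR
RRRRRRB
RRRRRRR
RRRRRRR
RRRRRRR
After op 2 fill(0,2,Y) [1 cells changed]:
RRYRRRR
RRRRRRR
RRRRRRB
RRRRRRR
RRRRRRR
RRRRRRR

Answer: RRYRRRR
RRRRRRR
RRRRRRB
RRRRRRR
RRRRRRR
RRRRRRR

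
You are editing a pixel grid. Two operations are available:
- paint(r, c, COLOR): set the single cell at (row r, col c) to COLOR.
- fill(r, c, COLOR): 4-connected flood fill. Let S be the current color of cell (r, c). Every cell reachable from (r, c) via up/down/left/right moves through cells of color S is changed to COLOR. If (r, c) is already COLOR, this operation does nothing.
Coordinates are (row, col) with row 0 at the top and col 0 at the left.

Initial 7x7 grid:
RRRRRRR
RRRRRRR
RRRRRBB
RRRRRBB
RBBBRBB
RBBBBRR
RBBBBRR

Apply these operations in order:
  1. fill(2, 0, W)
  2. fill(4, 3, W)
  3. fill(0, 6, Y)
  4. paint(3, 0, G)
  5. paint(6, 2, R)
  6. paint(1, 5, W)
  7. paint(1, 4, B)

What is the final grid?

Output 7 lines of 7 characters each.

After op 1 fill(2,0,W) [28 cells changed]:
WWWWWWW
WWWWWWW
WWWWWBB
WWWWWBB
WBBBWBB
WBBBBRR
WBBBBRR
After op 2 fill(4,3,W) [11 cells changed]:
WWWWWWW
WWWWWWW
WWWWWBB
WWWWWBB
WWWWWBB
WWWWWRR
WWWWWRR
After op 3 fill(0,6,Y) [39 cells changed]:
YYYYYYY
YYYYYYY
YYYYYBB
YYYYYBB
YYYYYBB
YYYYYRR
YYYYYRR
After op 4 paint(3,0,G):
YYYYYYY
YYYYYYY
YYYYYBB
GYYYYBB
YYYYYBB
YYYYYRR
YYYYYRR
After op 5 paint(6,2,R):
YYYYYYY
YYYYYYY
YYYYYBB
GYYYYBB
YYYYYBB
YYYYYRR
YYRYYRR
After op 6 paint(1,5,W):
YYYYYYY
YYYYYWY
YYYYYBB
GYYYYBB
YYYYYBB
YYYYYRR
YYRYYRR
After op 7 paint(1,4,B):
YYYYYYY
YYYYBWY
YYYYYBB
GYYYYBB
YYYYYBB
YYYYYRR
YYRYYRR

Answer: YYYYYYY
YYYYBWY
YYYYYBB
GYYYYBB
YYYYYBB
YYYYYRR
YYRYYRR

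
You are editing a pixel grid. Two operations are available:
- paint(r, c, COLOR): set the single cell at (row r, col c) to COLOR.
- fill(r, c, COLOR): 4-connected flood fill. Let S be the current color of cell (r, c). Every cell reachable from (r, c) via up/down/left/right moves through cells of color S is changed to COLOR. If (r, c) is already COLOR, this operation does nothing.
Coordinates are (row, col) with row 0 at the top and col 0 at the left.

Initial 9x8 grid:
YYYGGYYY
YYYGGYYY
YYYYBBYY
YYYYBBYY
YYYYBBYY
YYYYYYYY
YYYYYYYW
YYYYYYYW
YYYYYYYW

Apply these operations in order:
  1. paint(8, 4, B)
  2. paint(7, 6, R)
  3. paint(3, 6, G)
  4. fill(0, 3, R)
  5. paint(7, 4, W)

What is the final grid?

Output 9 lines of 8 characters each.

Answer: YYYRRYYY
YYYRRYYY
YYYYBBYY
YYYYBBGY
YYYYBBYY
YYYYYYYY
YYYYYYYW
YYYYWYRW
YYYYBYYW

Derivation:
After op 1 paint(8,4,B):
YYYGGYYY
YYYGGYYY
YYYYBBYY
YYYYBBYY
YYYYBBYY
YYYYYYYY
YYYYYYYW
YYYYYYYW
YYYYBYYW
After op 2 paint(7,6,R):
YYYGGYYY
YYYGGYYY
YYYYBBYY
YYYYBBYY
YYYYBBYY
YYYYYYYY
YYYYYYYW
YYYYYYRW
YYYYBYYW
After op 3 paint(3,6,G):
YYYGGYYY
YYYGGYYY
YYYYBBYY
YYYYBBGY
YYYYBBYY
YYYYYYYY
YYYYYYYW
YYYYYYRW
YYYYBYYW
After op 4 fill(0,3,R) [4 cells changed]:
YYYRRYYY
YYYRRYYY
YYYYBBYY
YYYYBBGY
YYYYBBYY
YYYYYYYY
YYYYYYYW
YYYYYYRW
YYYYBYYW
After op 5 paint(7,4,W):
YYYRRYYY
YYYRRYYY
YYYYBBYY
YYYYBBGY
YYYYBBYY
YYYYYYYY
YYYYYYYW
YYYYWYRW
YYYYBYYW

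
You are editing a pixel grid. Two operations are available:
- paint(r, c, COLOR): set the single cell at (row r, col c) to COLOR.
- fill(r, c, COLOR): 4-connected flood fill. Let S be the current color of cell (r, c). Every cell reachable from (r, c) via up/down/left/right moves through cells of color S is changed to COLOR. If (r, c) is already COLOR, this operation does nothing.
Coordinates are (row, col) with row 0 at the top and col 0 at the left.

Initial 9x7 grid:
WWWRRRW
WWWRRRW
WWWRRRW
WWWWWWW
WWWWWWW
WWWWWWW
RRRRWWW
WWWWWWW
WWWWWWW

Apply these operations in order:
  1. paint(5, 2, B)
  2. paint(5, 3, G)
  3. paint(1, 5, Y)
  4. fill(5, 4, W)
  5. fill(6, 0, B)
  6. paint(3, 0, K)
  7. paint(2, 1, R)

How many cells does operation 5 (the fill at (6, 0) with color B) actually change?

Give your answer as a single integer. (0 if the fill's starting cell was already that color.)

After op 1 paint(5,2,B):
WWWRRRW
WWWRRRW
WWWRRRW
WWWWWWW
WWWWWWW
WWBWWWW
RRRRWWW
WWWWWWW
WWWWWWW
After op 2 paint(5,3,G):
WWWRRRW
WWWRRRW
WWWRRRW
WWWWWWW
WWWWWWW
WWBGWWW
RRRRWWW
WWWWWWW
WWWWWWW
After op 3 paint(1,5,Y):
WWWRRRW
WWWRRYW
WWWRRRW
WWWWWWW
WWWWWWW
WWBGWWW
RRRRWWW
WWWWWWW
WWWWWWW
After op 4 fill(5,4,W) [0 cells changed]:
WWWRRRW
WWWRRYW
WWWRRRW
WWWWWWW
WWWWWWW
WWBGWWW
RRRRWWW
WWWWWWW
WWWWWWW
After op 5 fill(6,0,B) [4 cells changed]:
WWWRRRW
WWWRRYW
WWWRRRW
WWWWWWW
WWWWWWW
WWBGWWW
BBBBWWW
WWWWWWW
WWWWWWW

Answer: 4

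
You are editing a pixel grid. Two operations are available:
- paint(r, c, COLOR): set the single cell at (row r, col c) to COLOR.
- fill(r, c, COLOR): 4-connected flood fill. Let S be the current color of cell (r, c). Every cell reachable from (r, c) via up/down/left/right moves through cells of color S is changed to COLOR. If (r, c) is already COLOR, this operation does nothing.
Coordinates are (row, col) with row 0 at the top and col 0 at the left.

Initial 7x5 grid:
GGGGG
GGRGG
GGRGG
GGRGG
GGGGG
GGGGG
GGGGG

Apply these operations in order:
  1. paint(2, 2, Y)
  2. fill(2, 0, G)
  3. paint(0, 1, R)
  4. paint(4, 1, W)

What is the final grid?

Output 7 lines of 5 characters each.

Answer: GRGGG
GGRGG
GGYGG
GGRGG
GWGGG
GGGGG
GGGGG

Derivation:
After op 1 paint(2,2,Y):
GGGGG
GGRGG
GGYGG
GGRGG
GGGGG
GGGGG
GGGGG
After op 2 fill(2,0,G) [0 cells changed]:
GGGGG
GGRGG
GGYGG
GGRGG
GGGGG
GGGGG
GGGGG
After op 3 paint(0,1,R):
GRGGG
GGRGG
GGYGG
GGRGG
GGGGG
GGGGG
GGGGG
After op 4 paint(4,1,W):
GRGGG
GGRGG
GGYGG
GGRGG
GWGGG
GGGGG
GGGGG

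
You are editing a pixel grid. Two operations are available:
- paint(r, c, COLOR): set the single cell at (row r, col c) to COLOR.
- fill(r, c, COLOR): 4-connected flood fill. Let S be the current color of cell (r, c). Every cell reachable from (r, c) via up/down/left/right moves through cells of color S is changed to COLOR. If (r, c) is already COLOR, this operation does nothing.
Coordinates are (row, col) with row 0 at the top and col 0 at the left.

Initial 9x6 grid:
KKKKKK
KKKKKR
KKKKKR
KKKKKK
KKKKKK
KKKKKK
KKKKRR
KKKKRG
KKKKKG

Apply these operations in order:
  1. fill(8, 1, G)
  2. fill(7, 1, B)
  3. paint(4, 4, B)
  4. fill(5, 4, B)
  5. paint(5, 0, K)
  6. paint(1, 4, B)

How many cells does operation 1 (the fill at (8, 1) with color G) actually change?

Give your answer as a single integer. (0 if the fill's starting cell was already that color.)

Answer: 47

Derivation:
After op 1 fill(8,1,G) [47 cells changed]:
GGGGGG
GGGGGR
GGGGGR
GGGGGG
GGGGGG
GGGGGG
GGGGRR
GGGGRG
GGGGGG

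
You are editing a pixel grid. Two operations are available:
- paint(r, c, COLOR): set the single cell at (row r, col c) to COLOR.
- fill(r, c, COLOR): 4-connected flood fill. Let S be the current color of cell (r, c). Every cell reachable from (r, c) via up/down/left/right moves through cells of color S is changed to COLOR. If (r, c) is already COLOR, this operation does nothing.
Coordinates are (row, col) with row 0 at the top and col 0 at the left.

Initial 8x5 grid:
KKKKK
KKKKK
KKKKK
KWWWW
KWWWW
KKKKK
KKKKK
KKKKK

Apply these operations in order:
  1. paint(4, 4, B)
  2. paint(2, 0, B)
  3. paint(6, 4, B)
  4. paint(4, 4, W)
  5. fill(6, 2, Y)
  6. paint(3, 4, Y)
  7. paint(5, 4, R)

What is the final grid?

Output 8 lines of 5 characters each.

Answer: KKKKK
KKKKK
BKKKK
YWWWY
YWWWW
YYYYR
YYYYB
YYYYY

Derivation:
After op 1 paint(4,4,B):
KKKKK
KKKKK
KKKKK
KWWWW
KWWWB
KKKKK
KKKKK
KKKKK
After op 2 paint(2,0,B):
KKKKK
KKKKK
BKKKK
KWWWW
KWWWB
KKKKK
KKKKK
KKKKK
After op 3 paint(6,4,B):
KKKKK
KKKKK
BKKKK
KWWWW
KWWWB
KKKKK
KKKKB
KKKKK
After op 4 paint(4,4,W):
KKKKK
KKKKK
BKKKK
KWWWW
KWWWW
KKKKK
KKKKB
KKKKK
After op 5 fill(6,2,Y) [16 cells changed]:
KKKKK
KKKKK
BKKKK
YWWWW
YWWWW
YYYYY
YYYYB
YYYYY
After op 6 paint(3,4,Y):
KKKKK
KKKKK
BKKKK
YWWWY
YWWWW
YYYYY
YYYYB
YYYYY
After op 7 paint(5,4,R):
KKKKK
KKKKK
BKKKK
YWWWY
YWWWW
YYYYR
YYYYB
YYYYY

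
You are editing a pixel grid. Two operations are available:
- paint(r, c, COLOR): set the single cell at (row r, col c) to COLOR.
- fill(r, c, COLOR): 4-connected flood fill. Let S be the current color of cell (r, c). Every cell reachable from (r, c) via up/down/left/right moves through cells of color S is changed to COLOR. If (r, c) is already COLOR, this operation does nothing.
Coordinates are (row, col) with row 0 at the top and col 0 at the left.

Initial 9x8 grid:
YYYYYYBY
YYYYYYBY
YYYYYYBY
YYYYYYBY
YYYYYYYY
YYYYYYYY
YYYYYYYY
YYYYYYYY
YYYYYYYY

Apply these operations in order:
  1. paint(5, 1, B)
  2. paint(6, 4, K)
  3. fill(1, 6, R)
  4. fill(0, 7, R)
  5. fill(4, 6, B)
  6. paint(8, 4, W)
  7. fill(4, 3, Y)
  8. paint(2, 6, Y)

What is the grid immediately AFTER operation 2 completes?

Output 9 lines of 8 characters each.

After op 1 paint(5,1,B):
YYYYYYBY
YYYYYYBY
YYYYYYBY
YYYYYYBY
YYYYYYYY
YBYYYYYY
YYYYYYYY
YYYYYYYY
YYYYYYYY
After op 2 paint(6,4,K):
YYYYYYBY
YYYYYYBY
YYYYYYBY
YYYYYYBY
YYYYYYYY
YBYYYYYY
YYYYKYYY
YYYYYYYY
YYYYYYYY

Answer: YYYYYYBY
YYYYYYBY
YYYYYYBY
YYYYYYBY
YYYYYYYY
YBYYYYYY
YYYYKYYY
YYYYYYYY
YYYYYYYY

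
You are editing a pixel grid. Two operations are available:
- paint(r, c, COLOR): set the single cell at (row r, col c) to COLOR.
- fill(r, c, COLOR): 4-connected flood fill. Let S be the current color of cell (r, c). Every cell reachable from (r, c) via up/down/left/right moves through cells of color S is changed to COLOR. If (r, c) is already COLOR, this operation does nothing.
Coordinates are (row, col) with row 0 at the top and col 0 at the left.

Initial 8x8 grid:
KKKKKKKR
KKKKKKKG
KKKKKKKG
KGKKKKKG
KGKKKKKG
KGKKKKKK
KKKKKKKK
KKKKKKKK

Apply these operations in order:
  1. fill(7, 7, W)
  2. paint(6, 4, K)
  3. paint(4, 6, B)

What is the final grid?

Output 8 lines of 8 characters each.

After op 1 fill(7,7,W) [56 cells changed]:
WWWWWWWR
WWWWWWWG
WWWWWWWG
WGWWWWWG
WGWWWWWG
WGWWWWWW
WWWWWWWW
WWWWWWWW
After op 2 paint(6,4,K):
WWWWWWWR
WWWWWWWG
WWWWWWWG
WGWWWWWG
WGWWWWWG
WGWWWWWW
WWWWKWWW
WWWWWWWW
After op 3 paint(4,6,B):
WWWWWWWR
WWWWWWWG
WWWWWWWG
WGWWWWWG
WGWWWWBG
WGWWWWWW
WWWWKWWW
WWWWWWWW

Answer: WWWWWWWR
WWWWWWWG
WWWWWWWG
WGWWWWWG
WGWWWWBG
WGWWWWWW
WWWWKWWW
WWWWWWWW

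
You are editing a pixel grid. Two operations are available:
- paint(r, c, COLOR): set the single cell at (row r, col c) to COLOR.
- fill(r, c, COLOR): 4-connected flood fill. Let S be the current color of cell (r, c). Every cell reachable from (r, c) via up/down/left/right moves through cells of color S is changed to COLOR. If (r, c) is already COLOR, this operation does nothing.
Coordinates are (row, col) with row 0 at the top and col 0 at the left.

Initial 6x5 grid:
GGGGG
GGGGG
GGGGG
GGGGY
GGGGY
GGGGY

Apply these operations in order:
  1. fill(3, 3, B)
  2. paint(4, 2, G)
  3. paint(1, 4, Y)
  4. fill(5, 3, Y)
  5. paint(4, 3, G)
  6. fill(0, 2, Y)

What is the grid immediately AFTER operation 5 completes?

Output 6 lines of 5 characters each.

Answer: YYYYY
YYYYY
YYYYY
YYYYY
YYGGY
YYYYY

Derivation:
After op 1 fill(3,3,B) [27 cells changed]:
BBBBB
BBBBB
BBBBB
BBBBY
BBBBY
BBBBY
After op 2 paint(4,2,G):
BBBBB
BBBBB
BBBBB
BBBBY
BBGBY
BBBBY
After op 3 paint(1,4,Y):
BBBBB
BBBBY
BBBBB
BBBBY
BBGBY
BBBBY
After op 4 fill(5,3,Y) [25 cells changed]:
YYYYY
YYYYY
YYYYY
YYYYY
YYGYY
YYYYY
After op 5 paint(4,3,G):
YYYYY
YYYYY
YYYYY
YYYYY
YYGGY
YYYYY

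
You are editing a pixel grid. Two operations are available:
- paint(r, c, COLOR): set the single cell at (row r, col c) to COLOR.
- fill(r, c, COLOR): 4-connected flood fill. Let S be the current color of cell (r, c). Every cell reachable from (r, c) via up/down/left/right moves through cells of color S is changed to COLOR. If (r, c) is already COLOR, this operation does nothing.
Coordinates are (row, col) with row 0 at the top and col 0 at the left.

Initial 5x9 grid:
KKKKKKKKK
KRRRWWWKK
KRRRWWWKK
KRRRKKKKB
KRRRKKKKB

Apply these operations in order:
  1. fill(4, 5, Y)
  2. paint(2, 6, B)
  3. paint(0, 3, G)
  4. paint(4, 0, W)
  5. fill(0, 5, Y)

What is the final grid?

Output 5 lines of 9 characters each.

Answer: YYYGYYYYY
YRRRWWWYY
YRRRWWBYY
YRRRYYYYB
WRRRYYYYB

Derivation:
After op 1 fill(4,5,Y) [25 cells changed]:
YYYYYYYYY
YRRRWWWYY
YRRRWWWYY
YRRRYYYYB
YRRRYYYYB
After op 2 paint(2,6,B):
YYYYYYYYY
YRRRWWWYY
YRRRWWBYY
YRRRYYYYB
YRRRYYYYB
After op 3 paint(0,3,G):
YYYGYYYYY
YRRRWWWYY
YRRRWWBYY
YRRRYYYYB
YRRRYYYYB
After op 4 paint(4,0,W):
YYYGYYYYY
YRRRWWWYY
YRRRWWBYY
YRRRYYYYB
WRRRYYYYB
After op 5 fill(0,5,Y) [0 cells changed]:
YYYGYYYYY
YRRRWWWYY
YRRRWWBYY
YRRRYYYYB
WRRRYYYYB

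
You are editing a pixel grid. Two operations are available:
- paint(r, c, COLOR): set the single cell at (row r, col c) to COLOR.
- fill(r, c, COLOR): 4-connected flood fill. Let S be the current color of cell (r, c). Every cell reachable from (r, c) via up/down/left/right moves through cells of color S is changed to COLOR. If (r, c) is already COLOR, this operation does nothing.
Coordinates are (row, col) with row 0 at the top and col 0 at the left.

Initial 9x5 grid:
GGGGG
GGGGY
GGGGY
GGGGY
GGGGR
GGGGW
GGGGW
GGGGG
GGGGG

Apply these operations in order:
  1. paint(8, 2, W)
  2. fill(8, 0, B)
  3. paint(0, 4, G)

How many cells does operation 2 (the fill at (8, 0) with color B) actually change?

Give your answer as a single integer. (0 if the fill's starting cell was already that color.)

Answer: 38

Derivation:
After op 1 paint(8,2,W):
GGGGG
GGGGY
GGGGY
GGGGY
GGGGR
GGGGW
GGGGW
GGGGG
GGWGG
After op 2 fill(8,0,B) [38 cells changed]:
BBBBB
BBBBY
BBBBY
BBBBY
BBBBR
BBBBW
BBBBW
BBBBB
BBWBB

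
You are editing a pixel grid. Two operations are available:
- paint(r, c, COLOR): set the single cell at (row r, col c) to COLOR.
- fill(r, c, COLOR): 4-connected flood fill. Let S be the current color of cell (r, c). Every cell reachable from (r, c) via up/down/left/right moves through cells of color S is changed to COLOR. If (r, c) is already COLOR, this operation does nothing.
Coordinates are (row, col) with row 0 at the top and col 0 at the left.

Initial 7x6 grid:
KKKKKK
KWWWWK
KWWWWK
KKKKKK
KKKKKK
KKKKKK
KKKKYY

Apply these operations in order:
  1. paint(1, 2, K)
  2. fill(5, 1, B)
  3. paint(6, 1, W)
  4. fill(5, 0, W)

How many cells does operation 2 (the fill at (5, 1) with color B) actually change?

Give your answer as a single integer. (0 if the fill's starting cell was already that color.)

Answer: 33

Derivation:
After op 1 paint(1,2,K):
KKKKKK
KWKWWK
KWWWWK
KKKKKK
KKKKKK
KKKKKK
KKKKYY
After op 2 fill(5,1,B) [33 cells changed]:
BBBBBB
BWBWWB
BWWWWB
BBBBBB
BBBBBB
BBBBBB
BBBBYY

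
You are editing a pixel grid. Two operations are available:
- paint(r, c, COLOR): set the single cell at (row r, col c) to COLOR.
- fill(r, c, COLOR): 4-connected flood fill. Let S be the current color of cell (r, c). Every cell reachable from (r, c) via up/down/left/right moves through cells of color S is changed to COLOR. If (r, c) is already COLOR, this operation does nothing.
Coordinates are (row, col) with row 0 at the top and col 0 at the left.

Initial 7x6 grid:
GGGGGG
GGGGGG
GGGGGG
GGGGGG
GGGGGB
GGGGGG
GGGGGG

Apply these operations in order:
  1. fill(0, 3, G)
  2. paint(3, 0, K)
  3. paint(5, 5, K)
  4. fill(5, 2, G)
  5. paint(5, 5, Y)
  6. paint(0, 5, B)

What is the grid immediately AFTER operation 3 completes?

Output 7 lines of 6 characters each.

After op 1 fill(0,3,G) [0 cells changed]:
GGGGGG
GGGGGG
GGGGGG
GGGGGG
GGGGGB
GGGGGG
GGGGGG
After op 2 paint(3,0,K):
GGGGGG
GGGGGG
GGGGGG
KGGGGG
GGGGGB
GGGGGG
GGGGGG
After op 3 paint(5,5,K):
GGGGGG
GGGGGG
GGGGGG
KGGGGG
GGGGGB
GGGGGK
GGGGGG

Answer: GGGGGG
GGGGGG
GGGGGG
KGGGGG
GGGGGB
GGGGGK
GGGGGG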